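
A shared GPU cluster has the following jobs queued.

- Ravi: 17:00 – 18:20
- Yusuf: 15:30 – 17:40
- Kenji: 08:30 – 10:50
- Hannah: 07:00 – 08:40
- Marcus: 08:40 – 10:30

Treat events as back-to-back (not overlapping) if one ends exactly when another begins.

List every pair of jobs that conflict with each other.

Sorted by start: Hannah, Kenji, Marcus, Yusuf, Ravi.
Kenji starts before Hannah ends → Hannah and Kenji overlap.
Marcus starts exactly when Hannah ends (back-to-back, no overlap), so nothing later overlaps Hannah either.
Marcus starts before Kenji ends → Kenji and Marcus overlap.
Yusuf starts after Kenji ends, so nothing later overlaps Kenji either.
Yusuf starts after Marcus ends, so nothing later overlaps Marcus either.
Ravi starts before Yusuf ends → Yusuf and Ravi overlap.

Hannah & Kenji, Kenji & Marcus, Ravi & Yusuf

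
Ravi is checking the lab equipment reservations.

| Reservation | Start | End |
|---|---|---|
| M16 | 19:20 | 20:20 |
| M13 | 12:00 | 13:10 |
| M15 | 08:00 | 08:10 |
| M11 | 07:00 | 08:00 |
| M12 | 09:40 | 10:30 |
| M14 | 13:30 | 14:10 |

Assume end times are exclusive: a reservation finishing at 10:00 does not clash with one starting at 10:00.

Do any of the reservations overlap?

No

Sorted by start: M11, M15, M12, M13, M14, M16.
M15 starts exactly when M11 ends (back-to-back, no overlap); M11 is clear from here.
M12 starts after M15 ends; M15 is clear from here.
M13 starts after M12 ends; M12 is clear from here.
M14 starts after M13 ends; M13 is clear from here.
M16 starts after M14 ends.
Every pair is clear; the schedule has no overlaps.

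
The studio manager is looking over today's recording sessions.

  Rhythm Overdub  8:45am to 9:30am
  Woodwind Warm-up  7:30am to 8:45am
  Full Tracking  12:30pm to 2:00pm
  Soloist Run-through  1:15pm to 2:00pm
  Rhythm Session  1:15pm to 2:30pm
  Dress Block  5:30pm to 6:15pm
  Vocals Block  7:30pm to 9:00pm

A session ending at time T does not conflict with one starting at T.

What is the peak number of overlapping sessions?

Sort all start/end points and keep a running count:
7:30am start Woodwind Warm-up → 1
8:45am end Woodwind Warm-up → 0
8:45am start Rhythm Overdub → 1
9:30am end Rhythm Overdub → 0
12:30pm start Full Tracking → 1
1:15pm start Rhythm Session → 2
1:15pm start Soloist Run-through → 3
2:00pm end Full Tracking → 2
2:00pm end Soloist Run-through → 1
2:30pm end Rhythm Session → 0
5:30pm start Dress Block → 1
6:15pm end Dress Block → 0
7:30pm start Vocals Block → 1
9:00pm end Vocals Block → 0
Peak is 3, at 1:15pm (Full Tracking, Rhythm Session, Soloist Run-through).

3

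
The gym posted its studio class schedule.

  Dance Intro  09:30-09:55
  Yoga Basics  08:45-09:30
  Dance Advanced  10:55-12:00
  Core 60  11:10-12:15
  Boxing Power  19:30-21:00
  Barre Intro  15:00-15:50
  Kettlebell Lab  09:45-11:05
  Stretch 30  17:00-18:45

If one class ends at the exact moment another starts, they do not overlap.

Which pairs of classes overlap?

Core 60 & Dance Advanced, Dance Advanced & Kettlebell Lab, Dance Intro & Kettlebell Lab

Sorted by start: Yoga Basics, Dance Intro, Kettlebell Lab, Dance Advanced, Core 60, Barre Intro, Stretch 30, Boxing Power.
Dance Intro starts exactly when Yoga Basics ends (back-to-back, no overlap), so nothing later overlaps Yoga Basics either.
Kettlebell Lab starts before Dance Intro ends → Dance Intro and Kettlebell Lab overlap.
Dance Advanced starts after Dance Intro ends, so nothing later overlaps Dance Intro either.
Dance Advanced starts before Kettlebell Lab ends → Kettlebell Lab and Dance Advanced overlap.
Core 60 starts after Kettlebell Lab ends, so nothing later overlaps Kettlebell Lab either.
Core 60 starts before Dance Advanced ends → Dance Advanced and Core 60 overlap.
Barre Intro starts after Dance Advanced ends, so nothing later overlaps Dance Advanced either.
Barre Intro starts after Core 60 ends, so nothing later overlaps Core 60 either.
Stretch 30 starts after Barre Intro ends, so nothing later overlaps Barre Intro either.
Boxing Power starts after Stretch 30 ends.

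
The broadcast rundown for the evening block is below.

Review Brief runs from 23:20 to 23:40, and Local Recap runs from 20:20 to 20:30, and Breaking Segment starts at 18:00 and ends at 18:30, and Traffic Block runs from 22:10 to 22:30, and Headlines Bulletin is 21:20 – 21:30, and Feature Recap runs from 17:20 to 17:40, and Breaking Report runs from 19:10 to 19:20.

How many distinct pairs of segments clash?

Check each pair: they overlap iff neither finishes before the other starts.
Sorted by start: Feature Recap, Breaking Segment, Breaking Report, Local Recap, Headlines Bulletin, Traffic Block, Review Brief.
Breaking Segment starts after Feature Recap ends, so nothing later overlaps Feature Recap either.
Breaking Report starts after Breaking Segment ends, so nothing later overlaps Breaking Segment either.
Local Recap starts after Breaking Report ends, so nothing later overlaps Breaking Report either.
Headlines Bulletin starts after Local Recap ends, so nothing later overlaps Local Recap either.
Traffic Block starts after Headlines Bulletin ends, so nothing later overlaps Headlines Bulletin either.
Review Brief starts after Traffic Block ends.
No pair overlaps.

0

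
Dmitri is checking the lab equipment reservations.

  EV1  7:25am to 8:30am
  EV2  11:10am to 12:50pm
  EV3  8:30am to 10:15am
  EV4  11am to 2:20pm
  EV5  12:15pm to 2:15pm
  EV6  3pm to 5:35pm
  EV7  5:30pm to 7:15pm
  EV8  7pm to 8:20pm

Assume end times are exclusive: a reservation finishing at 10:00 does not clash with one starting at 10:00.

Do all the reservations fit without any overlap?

Two intervals overlap when each starts before the other ends.
Sorted by start: EV1, EV3, EV4, EV2, EV5, EV6, EV7, EV8.
EV3 starts exactly when EV1 ends (back-to-back, no overlap), so EV1 has no further overlaps.
EV4 starts after EV3 ends, so EV3 has no further overlaps.
EV2 starts before EV4 ends → EV4 and EV2 overlap.
That's a conflict, so the schedule is not conflict-free.

No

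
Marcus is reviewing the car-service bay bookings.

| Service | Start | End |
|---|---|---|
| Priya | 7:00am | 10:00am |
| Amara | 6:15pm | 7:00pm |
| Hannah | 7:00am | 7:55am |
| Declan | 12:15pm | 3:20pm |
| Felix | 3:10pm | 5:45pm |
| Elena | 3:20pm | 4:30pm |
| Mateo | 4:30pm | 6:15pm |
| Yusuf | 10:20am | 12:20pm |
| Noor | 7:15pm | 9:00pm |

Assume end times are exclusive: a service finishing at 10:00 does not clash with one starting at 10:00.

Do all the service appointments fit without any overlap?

No

Two intervals overlap when each starts before the other ends.
Sorted by start: Priya, Hannah, Yusuf, Declan, Felix, Elena, Mateo, Amara, Noor.
Hannah starts before Priya ends → Priya and Hannah overlap.
That's a conflict, so the schedule is not conflict-free.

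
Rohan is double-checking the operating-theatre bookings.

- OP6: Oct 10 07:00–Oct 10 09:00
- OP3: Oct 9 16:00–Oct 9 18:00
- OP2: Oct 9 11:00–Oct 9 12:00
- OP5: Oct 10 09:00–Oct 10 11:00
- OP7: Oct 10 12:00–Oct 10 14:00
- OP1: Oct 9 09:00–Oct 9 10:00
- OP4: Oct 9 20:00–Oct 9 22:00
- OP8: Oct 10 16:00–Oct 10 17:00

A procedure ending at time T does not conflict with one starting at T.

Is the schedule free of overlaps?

Check each pair: they overlap iff neither finishes before the other starts.
Sorted by start: OP1, OP2, OP3, OP4, OP6, OP5, OP7, OP8.
OP2 starts after OP1 ends, so OP1 has no further overlaps.
OP3 starts after OP2 ends, so OP2 has no further overlaps.
OP4 starts after OP3 ends, so OP3 has no further overlaps.
OP6 starts after OP4 ends, so OP4 has no further overlaps.
OP5 starts exactly when OP6 ends (back-to-back, no overlap), so OP6 has no further overlaps.
OP7 starts after OP5 ends, so OP5 has no further overlaps.
OP8 starts after OP7 ends.
Every pair is clear; the schedule has no overlaps.

Yes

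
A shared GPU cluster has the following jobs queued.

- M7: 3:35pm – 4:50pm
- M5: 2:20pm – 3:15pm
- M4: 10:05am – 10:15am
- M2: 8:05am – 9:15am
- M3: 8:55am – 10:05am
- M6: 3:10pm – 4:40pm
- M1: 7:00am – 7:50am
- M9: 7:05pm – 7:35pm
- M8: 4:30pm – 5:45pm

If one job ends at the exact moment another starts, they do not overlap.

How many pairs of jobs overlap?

5

Check each pair: they overlap iff neither finishes before the other starts.
Sorted by start: M1, M2, M3, M4, M5, M6, M7, M8, M9.
M2 starts after M1 ends, so M1 has no further overlaps.
M3 starts before M2 ends → M2 and M3 overlap.
M4 starts after M2 ends, so M2 has no further overlaps.
M4 starts exactly when M3 ends (back-to-back, no overlap), so M3 has no further overlaps.
M5 starts after M4 ends, so M4 has no further overlaps.
M6 starts before M5 ends → M5 and M6 overlap.
M7 starts after M5 ends, so M5 has no further overlaps.
M7 starts before M6 ends → M6 and M7 overlap.
M8 starts before M6 ends → M6 and M8 overlap.
M9 starts after M6 ends.
M8 starts before M7 ends → M7 and M8 overlap.
M9 starts after M7 ends.
M9 starts after M8 ends.
Overlapping pairs: M2 & M3, M5 & M6, M6 & M7, M6 & M8, M7 & M8 — 5 in total.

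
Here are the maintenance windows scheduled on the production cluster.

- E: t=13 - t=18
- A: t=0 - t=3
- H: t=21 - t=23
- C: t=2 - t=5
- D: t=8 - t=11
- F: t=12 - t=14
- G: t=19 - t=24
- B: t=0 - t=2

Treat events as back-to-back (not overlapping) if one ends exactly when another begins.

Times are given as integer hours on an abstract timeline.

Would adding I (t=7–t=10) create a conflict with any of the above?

Yes — it overlaps D

A: ends t=3 at or before I starts t=7 → clear.
B: ends t=2 at or before I starts t=7 → clear.
C: ends t=5 at or before I starts t=7 → clear.
D: starts t=8 before I ends t=10, and ends t=11 after I starts t=7 → overlap.
F: starts t=12 at or after I ends t=10 → clear.
E: starts t=13 at or after I ends t=10 → clear.
G: starts t=19 at or after I ends t=10 → clear.
H: starts t=21 at or after I ends t=10 → clear.
I overlaps D.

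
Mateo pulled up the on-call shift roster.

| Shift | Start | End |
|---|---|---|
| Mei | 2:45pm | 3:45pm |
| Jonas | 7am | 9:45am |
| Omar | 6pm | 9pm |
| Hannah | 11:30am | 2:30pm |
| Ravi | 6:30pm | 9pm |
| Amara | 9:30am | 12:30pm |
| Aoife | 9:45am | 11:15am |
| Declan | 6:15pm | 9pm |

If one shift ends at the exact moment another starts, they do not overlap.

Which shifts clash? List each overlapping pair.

Two intervals overlap when each starts before the other ends.
Sorted by start: Jonas, Amara, Aoife, Hannah, Mei, Omar, Declan, Ravi.
Amara starts before Jonas ends → Jonas and Amara overlap.
Aoife starts exactly when Jonas ends (back-to-back, no overlap); Jonas is clear from here.
Aoife starts before Amara ends → Amara and Aoife overlap.
Hannah starts before Amara ends → Amara and Hannah overlap.
Mei starts after Amara ends; Amara is clear from here.
Hannah starts after Aoife ends; Aoife is clear from here.
Mei starts after Hannah ends; Hannah is clear from here.
Omar starts after Mei ends; Mei is clear from here.
Declan starts before Omar ends → Omar and Declan overlap.
Ravi starts before Omar ends → Omar and Ravi overlap.
Ravi starts before Declan ends → Declan and Ravi overlap.

Amara & Aoife, Amara & Hannah, Amara & Jonas, Declan & Omar, Declan & Ravi, Omar & Ravi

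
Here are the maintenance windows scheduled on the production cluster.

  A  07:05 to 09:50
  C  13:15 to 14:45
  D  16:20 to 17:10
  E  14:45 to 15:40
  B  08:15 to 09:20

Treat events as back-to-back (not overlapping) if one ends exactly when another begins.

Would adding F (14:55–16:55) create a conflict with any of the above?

Yes — it overlaps D, E

A: ends 09:50 at or before F starts 14:55 → clear.
B: ends 09:20 at or before F starts 14:55 → clear.
C: ends 14:45 at or before F starts 14:55 → clear.
E: starts 14:45 before F ends 16:55, and ends 15:40 after F starts 14:55 → overlap.
D: starts 16:20 before F ends 16:55, and ends 17:10 after F starts 14:55 → overlap.
F overlaps D, E.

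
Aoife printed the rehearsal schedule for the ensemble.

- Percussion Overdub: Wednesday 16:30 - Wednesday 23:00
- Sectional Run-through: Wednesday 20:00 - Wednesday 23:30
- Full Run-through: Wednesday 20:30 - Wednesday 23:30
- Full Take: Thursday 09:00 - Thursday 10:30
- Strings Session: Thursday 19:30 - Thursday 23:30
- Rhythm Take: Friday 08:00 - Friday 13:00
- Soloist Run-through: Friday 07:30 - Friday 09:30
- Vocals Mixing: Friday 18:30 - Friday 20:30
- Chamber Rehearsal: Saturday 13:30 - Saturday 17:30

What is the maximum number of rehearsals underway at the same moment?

3

Sweep the timeline, counting +1 at each start and −1 at each end (ends before starts at a tie):
Wednesday 16:30 start Percussion Overdub → 1
Wednesday 20:00 start Sectional Run-through → 2
Wednesday 20:30 start Full Run-through → 3
Wednesday 23:00 end Percussion Overdub → 2
Wednesday 23:30 end Full Run-through → 1
Wednesday 23:30 end Sectional Run-through → 0
Thursday 09:00 start Full Take → 1
Thursday 10:30 end Full Take → 0
Thursday 19:30 start Strings Session → 1
Thursday 23:30 end Strings Session → 0
Friday 07:30 start Soloist Run-through → 1
Friday 08:00 start Rhythm Take → 2
Friday 09:30 end Soloist Run-through → 1
Friday 13:00 end Rhythm Take → 0
Friday 18:30 start Vocals Mixing → 1
Friday 20:30 end Vocals Mixing → 0
Saturday 13:30 start Chamber Rehearsal → 1
Saturday 17:30 end Chamber Rehearsal → 0
Peak is 3, at Wednesday 20:30 (Full Run-through, Percussion Overdub, Sectional Run-through).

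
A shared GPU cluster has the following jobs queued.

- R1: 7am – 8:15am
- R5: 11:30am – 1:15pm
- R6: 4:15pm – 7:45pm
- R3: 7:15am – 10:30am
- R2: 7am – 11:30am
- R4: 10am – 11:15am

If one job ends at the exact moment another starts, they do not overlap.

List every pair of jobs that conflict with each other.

R1 & R2, R1 & R3, R2 & R3, R2 & R4, R3 & R4

Sorted by start: R1, R2, R3, R4, R5, R6.
R2 starts before R1 ends → R1 and R2 overlap.
R3 starts before R1 ends → R1 and R3 overlap.
R4 starts after R1 ends, so nothing later overlaps R1 either.
R3 starts before R2 ends → R2 and R3 overlap.
R4 starts before R2 ends → R2 and R4 overlap.
R5 starts exactly when R2 ends (back-to-back, no overlap), so nothing later overlaps R2 either.
R4 starts before R3 ends → R3 and R4 overlap.
R5 starts after R3 ends, so nothing later overlaps R3 either.
R5 starts after R4 ends, so nothing later overlaps R4 either.
R6 starts after R5 ends.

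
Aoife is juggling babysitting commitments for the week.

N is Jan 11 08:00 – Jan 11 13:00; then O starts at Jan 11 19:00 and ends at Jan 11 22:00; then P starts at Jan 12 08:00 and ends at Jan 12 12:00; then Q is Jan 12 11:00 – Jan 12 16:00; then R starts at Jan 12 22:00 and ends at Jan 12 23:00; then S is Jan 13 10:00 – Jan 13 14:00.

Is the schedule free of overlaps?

Sorted by start: N, O, P, Q, R, S.
O starts after N ends, so N has no further overlaps.
P starts after O ends, so O has no further overlaps.
Q starts before P ends → P and Q overlap.
That's a conflict, so the schedule is not conflict-free.

No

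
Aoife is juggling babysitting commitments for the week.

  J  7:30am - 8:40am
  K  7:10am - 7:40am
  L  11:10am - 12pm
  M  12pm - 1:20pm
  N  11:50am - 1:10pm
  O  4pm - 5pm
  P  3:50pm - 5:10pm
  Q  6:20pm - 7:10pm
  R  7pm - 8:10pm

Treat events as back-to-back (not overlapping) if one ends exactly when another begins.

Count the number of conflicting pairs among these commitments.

5

Sorted by start: K, J, L, N, M, P, O, Q, R.
J starts before K ends → K and J overlap.
L starts after K ends — done with K.
L starts after J ends — done with J.
N starts before L ends → L and N overlap.
M starts exactly when L ends (back-to-back, no overlap) — done with L.
M starts before N ends → N and M overlap.
P starts after N ends — done with N.
P starts after M ends — done with M.
O starts before P ends → P and O overlap.
Q starts after P ends — done with P.
Q starts after O ends — done with O.
R starts before Q ends → Q and R overlap.
Overlapping pairs: J & K, L & N, M & N, O & P, Q & R — 5 in total.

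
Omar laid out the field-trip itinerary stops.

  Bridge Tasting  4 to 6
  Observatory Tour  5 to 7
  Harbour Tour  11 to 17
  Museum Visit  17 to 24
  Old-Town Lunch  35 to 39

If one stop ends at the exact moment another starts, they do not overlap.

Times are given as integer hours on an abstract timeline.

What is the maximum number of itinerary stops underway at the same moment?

Sweep the timeline, counting +1 at each start and −1 at each end (ends before starts at a tie):
4 start Bridge Tasting → 1
5 start Observatory Tour → 2
6 end Bridge Tasting → 1
7 end Observatory Tour → 0
11 start Harbour Tour → 1
17 end Harbour Tour → 0
17 start Museum Visit → 1
24 end Museum Visit → 0
35 start Old-Town Lunch → 1
39 end Old-Town Lunch → 0
Peak is 2, at 5 (Bridge Tasting, Observatory Tour).

2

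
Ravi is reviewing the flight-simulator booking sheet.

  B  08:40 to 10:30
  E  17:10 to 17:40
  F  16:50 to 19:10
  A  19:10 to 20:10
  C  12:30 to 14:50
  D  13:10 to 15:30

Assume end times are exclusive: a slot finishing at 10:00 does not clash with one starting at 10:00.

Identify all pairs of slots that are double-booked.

C & D, E & F

Check each pair: they overlap iff neither finishes before the other starts.
Sorted by start: B, C, D, F, E, A.
C starts after B ends; B is clear from here.
D starts before C ends → C and D overlap.
F starts after C ends; C is clear from here.
F starts after D ends; D is clear from here.
E starts before F ends → F and E overlap.
A starts exactly when F ends (back-to-back, no overlap).
A starts after E ends.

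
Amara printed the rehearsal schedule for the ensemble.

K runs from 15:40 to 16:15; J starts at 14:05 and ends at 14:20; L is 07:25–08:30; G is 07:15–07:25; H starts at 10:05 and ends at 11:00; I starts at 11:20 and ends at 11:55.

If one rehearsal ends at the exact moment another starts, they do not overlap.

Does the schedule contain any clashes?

No

Two intervals overlap when each starts before the other ends.
Sorted by start: G, L, H, I, J, K.
L starts exactly when G ends (back-to-back, no overlap) — done with G.
H starts after L ends — done with L.
I starts after H ends — done with H.
J starts after I ends — done with I.
K starts after J ends.
Every pair is clear; the schedule has no overlaps.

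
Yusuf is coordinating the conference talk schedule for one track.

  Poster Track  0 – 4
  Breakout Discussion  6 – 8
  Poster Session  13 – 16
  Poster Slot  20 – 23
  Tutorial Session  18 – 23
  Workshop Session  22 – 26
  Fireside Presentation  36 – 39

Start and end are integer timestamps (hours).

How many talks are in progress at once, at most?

Sort all start/end points and keep a running count:
0 start Poster Track → 1
4 end Poster Track → 0
6 start Breakout Discussion → 1
8 end Breakout Discussion → 0
13 start Poster Session → 1
16 end Poster Session → 0
18 start Tutorial Session → 1
20 start Poster Slot → 2
22 start Workshop Session → 3
23 end Poster Slot → 2
23 end Tutorial Session → 1
26 end Workshop Session → 0
36 start Fireside Presentation → 1
39 end Fireside Presentation → 0
Peak is 3, at 22 (Poster Slot, Tutorial Session, Workshop Session).

3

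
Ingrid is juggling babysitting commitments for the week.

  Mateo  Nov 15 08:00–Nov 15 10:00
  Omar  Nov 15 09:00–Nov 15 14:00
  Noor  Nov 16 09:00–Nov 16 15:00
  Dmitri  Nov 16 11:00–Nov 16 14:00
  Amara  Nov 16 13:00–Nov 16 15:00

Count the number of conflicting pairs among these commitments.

Sorted by start: Mateo, Omar, Noor, Dmitri, Amara.
Omar starts before Mateo ends → Mateo and Omar overlap.
Noor starts after Mateo ends, so Mateo has no further overlaps.
Noor starts after Omar ends, so Omar has no further overlaps.
Dmitri starts before Noor ends → Noor and Dmitri overlap.
Amara starts before Noor ends → Noor and Amara overlap.
Amara starts before Dmitri ends → Dmitri and Amara overlap.
Overlapping pairs: Amara & Dmitri, Amara & Noor, Dmitri & Noor, Mateo & Omar — 4 in total.

4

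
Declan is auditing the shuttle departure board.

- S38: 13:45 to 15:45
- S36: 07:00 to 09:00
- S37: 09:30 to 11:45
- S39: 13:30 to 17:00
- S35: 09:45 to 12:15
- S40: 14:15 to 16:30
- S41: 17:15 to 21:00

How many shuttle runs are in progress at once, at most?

3

Walk through starts and ends in time order (an end at T is processed before a start at T):
07:00 start S36 → 1
09:00 end S36 → 0
09:30 start S37 → 1
09:45 start S35 → 2
11:45 end S37 → 1
12:15 end S35 → 0
13:30 start S39 → 1
13:45 start S38 → 2
14:15 start S40 → 3
15:45 end S38 → 2
16:30 end S40 → 1
17:00 end S39 → 0
17:15 start S41 → 1
21:00 end S41 → 0
Peak is 3, at 14:15 (S38, S39, S40).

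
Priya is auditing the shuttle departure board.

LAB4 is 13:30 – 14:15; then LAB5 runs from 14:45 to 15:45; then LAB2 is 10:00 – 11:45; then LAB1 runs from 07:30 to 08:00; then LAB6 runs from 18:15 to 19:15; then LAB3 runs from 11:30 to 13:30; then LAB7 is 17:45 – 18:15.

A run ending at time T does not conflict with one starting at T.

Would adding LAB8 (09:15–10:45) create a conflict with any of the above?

LAB1: ends 08:00 at or before LAB8 starts 09:15 → clear.
LAB2: starts 10:00 before LAB8 ends 10:45, and ends 11:45 after LAB8 starts 09:15 → overlap.
LAB3: starts 11:30 at or after LAB8 ends 10:45 → clear.
LAB4: starts 13:30 at or after LAB8 ends 10:45 → clear.
LAB5: starts 14:45 at or after LAB8 ends 10:45 → clear.
LAB7: starts 17:45 at or after LAB8 ends 10:45 → clear.
LAB6: starts 18:15 at or after LAB8 ends 10:45 → clear.
LAB8 overlaps LAB2.

Yes — it overlaps LAB2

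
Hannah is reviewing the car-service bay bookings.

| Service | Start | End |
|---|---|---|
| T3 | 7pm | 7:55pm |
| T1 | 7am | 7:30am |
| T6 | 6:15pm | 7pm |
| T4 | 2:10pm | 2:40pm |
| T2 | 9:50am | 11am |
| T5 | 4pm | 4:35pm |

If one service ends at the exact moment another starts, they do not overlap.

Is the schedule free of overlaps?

Yes

Check each pair: they overlap iff neither finishes before the other starts.
Sorted by start: T1, T2, T4, T5, T6, T3.
T2 starts after T1 ends, so nothing later overlaps T1 either.
T4 starts after T2 ends, so nothing later overlaps T2 either.
T5 starts after T4 ends, so nothing later overlaps T4 either.
T6 starts after T5 ends, so nothing later overlaps T5 either.
T3 starts exactly when T6 ends (back-to-back, no overlap).
Every pair is clear; the schedule has no overlaps.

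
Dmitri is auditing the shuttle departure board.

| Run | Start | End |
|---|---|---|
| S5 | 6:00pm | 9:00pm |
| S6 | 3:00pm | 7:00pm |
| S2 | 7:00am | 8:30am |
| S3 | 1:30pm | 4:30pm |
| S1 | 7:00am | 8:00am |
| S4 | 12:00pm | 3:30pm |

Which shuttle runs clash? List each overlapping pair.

S1 & S2, S3 & S4, S3 & S6, S4 & S6, S5 & S6

Sorted by start: S1, S2, S4, S3, S6, S5.
S2 starts before S1 ends → S1 and S2 overlap.
S4 starts after S1 ends; S1 is clear from here.
S4 starts after S2 ends; S2 is clear from here.
S3 starts before S4 ends → S4 and S3 overlap.
S6 starts before S4 ends → S4 and S6 overlap.
S5 starts after S4 ends.
S6 starts before S3 ends → S3 and S6 overlap.
S5 starts after S3 ends.
S5 starts before S6 ends → S6 and S5 overlap.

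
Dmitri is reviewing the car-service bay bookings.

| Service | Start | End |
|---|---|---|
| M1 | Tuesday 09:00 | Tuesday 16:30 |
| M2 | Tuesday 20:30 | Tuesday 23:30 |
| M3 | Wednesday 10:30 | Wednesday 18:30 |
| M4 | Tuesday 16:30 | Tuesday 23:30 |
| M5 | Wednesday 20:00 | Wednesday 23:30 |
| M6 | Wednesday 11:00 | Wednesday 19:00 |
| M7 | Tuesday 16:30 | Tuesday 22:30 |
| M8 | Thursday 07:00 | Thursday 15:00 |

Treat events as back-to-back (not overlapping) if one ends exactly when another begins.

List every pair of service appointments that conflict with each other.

Check each pair: they overlap iff neither finishes before the other starts.
Sorted by start: M1, M4, M7, M2, M3, M6, M5, M8.
M4 starts exactly when M1 ends (back-to-back, no overlap), so nothing later overlaps M1 either.
M7 starts before M4 ends → M4 and M7 overlap.
M2 starts before M4 ends → M4 and M2 overlap.
M3 starts after M4 ends, so nothing later overlaps M4 either.
M2 starts before M7 ends → M7 and M2 overlap.
M3 starts after M7 ends, so nothing later overlaps M7 either.
M3 starts after M2 ends, so nothing later overlaps M2 either.
M6 starts before M3 ends → M3 and M6 overlap.
M5 starts after M3 ends, so nothing later overlaps M3 either.
M5 starts after M6 ends, so nothing later overlaps M6 either.
M8 starts after M5 ends.

M2 & M4, M2 & M7, M3 & M6, M4 & M7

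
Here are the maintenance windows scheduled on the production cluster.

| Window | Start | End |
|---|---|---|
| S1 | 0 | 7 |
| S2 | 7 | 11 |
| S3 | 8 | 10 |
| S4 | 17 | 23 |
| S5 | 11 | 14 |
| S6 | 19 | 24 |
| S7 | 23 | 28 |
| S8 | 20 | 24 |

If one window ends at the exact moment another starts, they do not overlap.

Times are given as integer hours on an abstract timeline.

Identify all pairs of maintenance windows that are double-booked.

Sorted by start: S1, S2, S3, S5, S4, S6, S8, S7.
S2 starts exactly when S1 ends (back-to-back, no overlap), so nothing later overlaps S1 either.
S3 starts before S2 ends → S2 and S3 overlap.
S5 starts exactly when S2 ends (back-to-back, no overlap), so nothing later overlaps S2 either.
S5 starts after S3 ends, so nothing later overlaps S3 either.
S4 starts after S5 ends, so nothing later overlaps S5 either.
S6 starts before S4 ends → S4 and S6 overlap.
S8 starts before S4 ends → S4 and S8 overlap.
S7 starts exactly when S4 ends (back-to-back, no overlap).
S8 starts before S6 ends → S6 and S8 overlap.
S7 starts before S6 ends → S6 and S7 overlap.
S7 starts before S8 ends → S8 and S7 overlap.

S2 & S3, S4 & S6, S4 & S8, S6 & S7, S6 & S8, S7 & S8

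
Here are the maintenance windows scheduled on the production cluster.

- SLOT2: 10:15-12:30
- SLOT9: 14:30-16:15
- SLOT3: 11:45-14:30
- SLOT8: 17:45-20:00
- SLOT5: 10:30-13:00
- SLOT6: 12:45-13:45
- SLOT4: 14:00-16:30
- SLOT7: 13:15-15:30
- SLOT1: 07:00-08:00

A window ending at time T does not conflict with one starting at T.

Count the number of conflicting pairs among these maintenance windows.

11

Sorted by start: SLOT1, SLOT2, SLOT5, SLOT3, SLOT6, SLOT7, SLOT4, SLOT9, SLOT8.
SLOT2 starts after SLOT1 ends, so SLOT1 has no further overlaps.
SLOT5 starts before SLOT2 ends → SLOT2 and SLOT5 overlap.
SLOT3 starts before SLOT2 ends → SLOT2 and SLOT3 overlap.
SLOT6 starts after SLOT2 ends, so SLOT2 has no further overlaps.
SLOT3 starts before SLOT5 ends → SLOT5 and SLOT3 overlap.
SLOT6 starts before SLOT5 ends → SLOT5 and SLOT6 overlap.
SLOT7 starts after SLOT5 ends, so SLOT5 has no further overlaps.
SLOT6 starts before SLOT3 ends → SLOT3 and SLOT6 overlap.
SLOT7 starts before SLOT3 ends → SLOT3 and SLOT7 overlap.
SLOT4 starts before SLOT3 ends → SLOT3 and SLOT4 overlap.
SLOT9 starts exactly when SLOT3 ends (back-to-back, no overlap), so SLOT3 has no further overlaps.
SLOT7 starts before SLOT6 ends → SLOT6 and SLOT7 overlap.
SLOT4 starts after SLOT6 ends, so SLOT6 has no further overlaps.
SLOT4 starts before SLOT7 ends → SLOT7 and SLOT4 overlap.
SLOT9 starts before SLOT7 ends → SLOT7 and SLOT9 overlap.
SLOT8 starts after SLOT7 ends.
SLOT9 starts before SLOT4 ends → SLOT4 and SLOT9 overlap.
SLOT8 starts after SLOT4 ends.
SLOT8 starts after SLOT9 ends.
Overlapping pairs: SLOT2 & SLOT3, SLOT2 & SLOT5, SLOT3 & SLOT4, SLOT3 & SLOT5, SLOT3 & SLOT6, SLOT3 & SLOT7, SLOT4 & SLOT7, SLOT4 & SLOT9, SLOT5 & SLOT6, SLOT6 & SLOT7, SLOT7 & SLOT9 — 11 in total.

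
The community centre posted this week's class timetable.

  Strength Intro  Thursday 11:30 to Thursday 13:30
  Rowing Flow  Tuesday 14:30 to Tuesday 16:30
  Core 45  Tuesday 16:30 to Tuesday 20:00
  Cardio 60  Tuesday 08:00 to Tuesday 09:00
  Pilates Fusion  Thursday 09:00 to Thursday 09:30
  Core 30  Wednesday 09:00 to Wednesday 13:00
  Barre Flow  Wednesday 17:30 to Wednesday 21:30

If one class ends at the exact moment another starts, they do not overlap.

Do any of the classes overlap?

Sorted by start: Cardio 60, Rowing Flow, Core 45, Core 30, Barre Flow, Pilates Fusion, Strength Intro.
Rowing Flow starts after Cardio 60 ends; Cardio 60 is clear from here.
Core 45 starts exactly when Rowing Flow ends (back-to-back, no overlap); Rowing Flow is clear from here.
Core 30 starts after Core 45 ends; Core 45 is clear from here.
Barre Flow starts after Core 30 ends; Core 30 is clear from here.
Pilates Fusion starts after Barre Flow ends; Barre Flow is clear from here.
Strength Intro starts after Pilates Fusion ends.
Every pair is clear; the schedule has no overlaps.

No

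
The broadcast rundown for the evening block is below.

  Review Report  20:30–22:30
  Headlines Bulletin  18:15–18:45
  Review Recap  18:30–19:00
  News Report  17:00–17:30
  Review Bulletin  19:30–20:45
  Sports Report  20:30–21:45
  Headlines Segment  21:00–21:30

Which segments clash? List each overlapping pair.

Sorted by start: News Report, Headlines Bulletin, Review Recap, Review Bulletin, Sports Report, Review Report, Headlines Segment.
Headlines Bulletin starts after News Report ends, so nothing later overlaps News Report either.
Review Recap starts before Headlines Bulletin ends → Headlines Bulletin and Review Recap overlap.
Review Bulletin starts after Headlines Bulletin ends, so nothing later overlaps Headlines Bulletin either.
Review Bulletin starts after Review Recap ends, so nothing later overlaps Review Recap either.
Sports Report starts before Review Bulletin ends → Review Bulletin and Sports Report overlap.
Review Report starts before Review Bulletin ends → Review Bulletin and Review Report overlap.
Headlines Segment starts after Review Bulletin ends.
Review Report starts before Sports Report ends → Sports Report and Review Report overlap.
Headlines Segment starts before Sports Report ends → Sports Report and Headlines Segment overlap.
Headlines Segment starts before Review Report ends → Review Report and Headlines Segment overlap.

Headlines Bulletin & Review Recap, Headlines Segment & Review Report, Headlines Segment & Sports Report, Review Bulletin & Review Report, Review Bulletin & Sports Report, Review Report & Sports Report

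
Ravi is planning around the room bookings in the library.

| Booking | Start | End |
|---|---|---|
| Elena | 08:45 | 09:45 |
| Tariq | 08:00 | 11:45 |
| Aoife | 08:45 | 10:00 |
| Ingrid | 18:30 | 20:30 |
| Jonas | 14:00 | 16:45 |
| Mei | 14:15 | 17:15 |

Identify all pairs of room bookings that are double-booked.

Aoife & Elena, Aoife & Tariq, Elena & Tariq, Jonas & Mei

Two intervals overlap when each starts before the other ends.
Sorted by start: Tariq, Elena, Aoife, Jonas, Mei, Ingrid.
Elena starts before Tariq ends → Tariq and Elena overlap.
Aoife starts before Tariq ends → Tariq and Aoife overlap.
Jonas starts after Tariq ends, so nothing later overlaps Tariq either.
Aoife starts before Elena ends → Elena and Aoife overlap.
Jonas starts after Elena ends, so nothing later overlaps Elena either.
Jonas starts after Aoife ends, so nothing later overlaps Aoife either.
Mei starts before Jonas ends → Jonas and Mei overlap.
Ingrid starts after Jonas ends.
Ingrid starts after Mei ends.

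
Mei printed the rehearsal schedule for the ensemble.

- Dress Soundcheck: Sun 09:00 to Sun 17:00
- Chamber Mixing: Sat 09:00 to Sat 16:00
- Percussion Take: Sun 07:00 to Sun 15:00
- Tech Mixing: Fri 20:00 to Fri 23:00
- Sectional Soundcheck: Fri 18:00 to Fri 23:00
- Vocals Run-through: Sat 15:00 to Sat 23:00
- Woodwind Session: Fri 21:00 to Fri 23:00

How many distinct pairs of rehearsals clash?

Sorted by start: Sectional Soundcheck, Tech Mixing, Woodwind Session, Chamber Mixing, Vocals Run-through, Percussion Take, Dress Soundcheck.
Tech Mixing starts before Sectional Soundcheck ends → Sectional Soundcheck and Tech Mixing overlap.
Woodwind Session starts before Sectional Soundcheck ends → Sectional Soundcheck and Woodwind Session overlap.
Chamber Mixing starts after Sectional Soundcheck ends — done with Sectional Soundcheck.
Woodwind Session starts before Tech Mixing ends → Tech Mixing and Woodwind Session overlap.
Chamber Mixing starts after Tech Mixing ends — done with Tech Mixing.
Chamber Mixing starts after Woodwind Session ends — done with Woodwind Session.
Vocals Run-through starts before Chamber Mixing ends → Chamber Mixing and Vocals Run-through overlap.
Percussion Take starts after Chamber Mixing ends — done with Chamber Mixing.
Percussion Take starts after Vocals Run-through ends — done with Vocals Run-through.
Dress Soundcheck starts before Percussion Take ends → Percussion Take and Dress Soundcheck overlap.
Overlapping pairs: Chamber Mixing & Vocals Run-through, Dress Soundcheck & Percussion Take, Sectional Soundcheck & Tech Mixing, Sectional Soundcheck & Woodwind Session, Tech Mixing & Woodwind Session — 5 in total.

5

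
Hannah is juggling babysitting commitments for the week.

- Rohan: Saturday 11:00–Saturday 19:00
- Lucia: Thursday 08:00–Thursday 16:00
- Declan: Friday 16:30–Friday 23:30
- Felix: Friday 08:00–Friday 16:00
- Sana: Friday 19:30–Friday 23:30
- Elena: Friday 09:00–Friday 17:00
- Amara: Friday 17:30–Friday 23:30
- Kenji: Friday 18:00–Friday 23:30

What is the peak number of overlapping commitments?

4

Sort all start/end points and keep a running count:
Thursday 08:00 start Lucia → 1
Thursday 16:00 end Lucia → 0
Friday 08:00 start Felix → 1
Friday 09:00 start Elena → 2
Friday 16:00 end Felix → 1
Friday 16:30 start Declan → 2
Friday 17:00 end Elena → 1
Friday 17:30 start Amara → 2
Friday 18:00 start Kenji → 3
Friday 19:30 start Sana → 4
Friday 23:30 end Amara → 3
Friday 23:30 end Declan → 2
Friday 23:30 end Kenji → 1
Friday 23:30 end Sana → 0
Saturday 11:00 start Rohan → 1
Saturday 19:00 end Rohan → 0
Peak is 4, at Friday 19:30 (Amara, Declan, Kenji, Sana).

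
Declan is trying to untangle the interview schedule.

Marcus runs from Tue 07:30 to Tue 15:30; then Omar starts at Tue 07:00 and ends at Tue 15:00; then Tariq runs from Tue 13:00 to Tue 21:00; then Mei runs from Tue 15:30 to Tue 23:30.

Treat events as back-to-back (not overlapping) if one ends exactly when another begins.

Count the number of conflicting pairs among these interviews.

4

Sorted by start: Omar, Marcus, Tariq, Mei.
Marcus starts before Omar ends → Omar and Marcus overlap.
Tariq starts before Omar ends → Omar and Tariq overlap.
Mei starts after Omar ends.
Tariq starts before Marcus ends → Marcus and Tariq overlap.
Mei starts exactly when Marcus ends (back-to-back, no overlap).
Mei starts before Tariq ends → Tariq and Mei overlap.
Overlapping pairs: Marcus & Omar, Marcus & Tariq, Mei & Tariq, Omar & Tariq — 4 in total.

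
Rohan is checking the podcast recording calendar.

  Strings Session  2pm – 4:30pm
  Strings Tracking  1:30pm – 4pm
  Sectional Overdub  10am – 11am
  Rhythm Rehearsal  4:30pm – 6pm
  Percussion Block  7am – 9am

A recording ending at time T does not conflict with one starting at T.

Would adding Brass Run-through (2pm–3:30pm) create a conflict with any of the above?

Yes — it overlaps Strings Session, Strings Tracking

Percussion Block: ends 9am at or before Brass Run-through starts 2pm → clear.
Sectional Overdub: ends 11am at or before Brass Run-through starts 2pm → clear.
Strings Tracking: starts 1:30pm before Brass Run-through ends 3:30pm, and ends 4pm after Brass Run-through starts 2pm → overlap.
Strings Session: starts 2pm before Brass Run-through ends 3:30pm, and ends 4:30pm after Brass Run-through starts 2pm → overlap.
Rhythm Rehearsal: starts 4:30pm at or after Brass Run-through ends 3:30pm → clear.
Brass Run-through overlaps Strings Session, Strings Tracking.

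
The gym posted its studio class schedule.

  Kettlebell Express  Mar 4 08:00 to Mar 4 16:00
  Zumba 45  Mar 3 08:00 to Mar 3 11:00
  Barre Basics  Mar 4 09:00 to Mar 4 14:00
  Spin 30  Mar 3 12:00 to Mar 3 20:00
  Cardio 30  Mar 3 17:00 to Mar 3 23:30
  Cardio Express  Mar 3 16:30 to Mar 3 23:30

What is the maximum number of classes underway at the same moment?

3

Sort all start/end points and keep a running count:
Mar 3 08:00 start Zumba 45 → 1
Mar 3 11:00 end Zumba 45 → 0
Mar 3 12:00 start Spin 30 → 1
Mar 3 16:30 start Cardio Express → 2
Mar 3 17:00 start Cardio 30 → 3
Mar 3 20:00 end Spin 30 → 2
Mar 3 23:30 end Cardio 30 → 1
Mar 3 23:30 end Cardio Express → 0
Mar 4 08:00 start Kettlebell Express → 1
Mar 4 09:00 start Barre Basics → 2
Mar 4 14:00 end Barre Basics → 1
Mar 4 16:00 end Kettlebell Express → 0
Peak is 3, at Mar 3 17:00 (Cardio 30, Cardio Express, Spin 30).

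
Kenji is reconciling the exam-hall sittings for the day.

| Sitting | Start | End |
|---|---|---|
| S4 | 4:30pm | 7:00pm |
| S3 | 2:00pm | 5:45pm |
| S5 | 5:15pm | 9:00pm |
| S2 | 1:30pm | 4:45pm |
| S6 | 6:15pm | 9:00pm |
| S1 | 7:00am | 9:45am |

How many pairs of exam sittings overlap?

7

Sorted by start: S1, S2, S3, S4, S5, S6.
S2 starts after S1 ends; S1 is clear from here.
S3 starts before S2 ends → S2 and S3 overlap.
S4 starts before S2 ends → S2 and S4 overlap.
S5 starts after S2 ends; S2 is clear from here.
S4 starts before S3 ends → S3 and S4 overlap.
S5 starts before S3 ends → S3 and S5 overlap.
S6 starts after S3 ends.
S5 starts before S4 ends → S4 and S5 overlap.
S6 starts before S4 ends → S4 and S6 overlap.
S6 starts before S5 ends → S5 and S6 overlap.
Overlapping pairs: S2 & S3, S2 & S4, S3 & S4, S3 & S5, S4 & S5, S4 & S6, S5 & S6 — 7 in total.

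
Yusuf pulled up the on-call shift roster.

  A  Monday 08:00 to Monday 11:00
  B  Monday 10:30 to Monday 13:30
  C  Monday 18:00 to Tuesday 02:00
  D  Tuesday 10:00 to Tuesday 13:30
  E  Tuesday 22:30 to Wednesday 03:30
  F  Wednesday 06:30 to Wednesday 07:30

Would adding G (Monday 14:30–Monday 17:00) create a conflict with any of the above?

No — it doesn't clash with anything

A: ends Monday 11:00 at or before G starts Monday 14:30 → clear.
B: ends Monday 13:30 at or before G starts Monday 14:30 → clear.
C: starts Monday 18:00 at or after G ends Monday 17:00 → clear.
D: starts Tuesday 10:00 at or after G ends Monday 17:00 → clear.
E: starts Tuesday 22:30 at or after G ends Monday 17:00 → clear.
F: starts Wednesday 06:30 at or after G ends Monday 17:00 → clear.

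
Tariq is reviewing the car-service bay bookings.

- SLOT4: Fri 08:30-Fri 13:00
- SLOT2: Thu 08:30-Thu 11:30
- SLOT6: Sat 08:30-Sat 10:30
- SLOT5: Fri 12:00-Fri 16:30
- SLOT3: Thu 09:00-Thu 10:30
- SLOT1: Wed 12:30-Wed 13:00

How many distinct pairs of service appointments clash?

2

Sorted by start: SLOT1, SLOT2, SLOT3, SLOT4, SLOT5, SLOT6.
SLOT2 starts after SLOT1 ends, so nothing later overlaps SLOT1 either.
SLOT3 starts before SLOT2 ends → SLOT2 and SLOT3 overlap.
SLOT4 starts after SLOT2 ends, so nothing later overlaps SLOT2 either.
SLOT4 starts after SLOT3 ends, so nothing later overlaps SLOT3 either.
SLOT5 starts before SLOT4 ends → SLOT4 and SLOT5 overlap.
SLOT6 starts after SLOT4 ends.
SLOT6 starts after SLOT5 ends.
Overlapping pairs: SLOT2 & SLOT3, SLOT4 & SLOT5 — 2 in total.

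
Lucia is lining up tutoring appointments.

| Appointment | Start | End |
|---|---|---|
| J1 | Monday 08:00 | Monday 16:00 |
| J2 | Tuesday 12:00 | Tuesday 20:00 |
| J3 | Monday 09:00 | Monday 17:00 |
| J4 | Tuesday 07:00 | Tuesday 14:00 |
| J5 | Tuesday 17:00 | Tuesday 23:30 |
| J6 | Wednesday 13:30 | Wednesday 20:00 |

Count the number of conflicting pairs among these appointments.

3

Sorted by start: J1, J3, J4, J2, J5, J6.
J3 starts before J1 ends → J1 and J3 overlap.
J4 starts after J1 ends; J1 is clear from here.
J4 starts after J3 ends; J3 is clear from here.
J2 starts before J4 ends → J4 and J2 overlap.
J5 starts after J4 ends; J4 is clear from here.
J5 starts before J2 ends → J2 and J5 overlap.
J6 starts after J2 ends.
J6 starts after J5 ends.
Overlapping pairs: J1 & J3, J2 & J4, J2 & J5 — 3 in total.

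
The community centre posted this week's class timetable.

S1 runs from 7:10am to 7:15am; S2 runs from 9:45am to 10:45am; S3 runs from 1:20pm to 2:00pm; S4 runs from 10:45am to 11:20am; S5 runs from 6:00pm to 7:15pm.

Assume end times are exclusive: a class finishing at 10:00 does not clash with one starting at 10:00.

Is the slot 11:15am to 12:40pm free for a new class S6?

S1: ends 7:15am at or before S6 starts 11:15am → clear.
S2: ends 10:45am at or before S6 starts 11:15am → clear.
S4: starts 10:45am before S6 ends 12:40pm, and ends 11:20am after S6 starts 11:15am → overlap.
S3: starts 1:20pm at or after S6 ends 12:40pm → clear.
S5: starts 6:00pm at or after S6 ends 12:40pm → clear.
S6 overlaps S4.

No — it overlaps S4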